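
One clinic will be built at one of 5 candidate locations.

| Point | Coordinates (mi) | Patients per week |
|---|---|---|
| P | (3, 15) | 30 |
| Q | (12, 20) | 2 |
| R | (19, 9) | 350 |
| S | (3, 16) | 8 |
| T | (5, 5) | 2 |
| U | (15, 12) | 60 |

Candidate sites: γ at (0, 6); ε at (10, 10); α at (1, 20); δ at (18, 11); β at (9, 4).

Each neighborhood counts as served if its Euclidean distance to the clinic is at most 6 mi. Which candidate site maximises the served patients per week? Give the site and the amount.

δ, covering 410

Coverage radius r = 6 mi; a point is covered iff (Δx)²+(Δy)² ≤ 6² = 36.
  γ (0, 6): covers {T} → 2
  ε (10, 10): covers {U} → 60
  α (1, 20): covers {P, S} → 38
  δ (18, 11): covers {R, U} → 410
  β (9, 4): covers {T} → 2
Maximum coverage at δ: 410 patients per week.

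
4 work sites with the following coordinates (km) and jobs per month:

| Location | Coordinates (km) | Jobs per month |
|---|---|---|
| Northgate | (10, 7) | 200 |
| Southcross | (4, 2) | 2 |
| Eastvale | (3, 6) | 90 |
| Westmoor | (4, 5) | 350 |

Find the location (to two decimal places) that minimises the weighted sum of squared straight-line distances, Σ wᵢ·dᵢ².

(5.73, 5.75)

The minimiser of Σwᵢ‖p−pᵢ‖² is the weighted centroid p* = (Σwᵢpᵢ)/(Σwᵢ).
Σwᵢ = 642.
Σwᵢxᵢ = 200·10 + 2·4 + 90·3 + 350·4 = 3678.
Σwᵢyᵢ = 200·7 + 2·2 + 90·6 + 350·5 = 3694.
x* = 3678/642 = 5.73, y* = 3694/642 = 5.75.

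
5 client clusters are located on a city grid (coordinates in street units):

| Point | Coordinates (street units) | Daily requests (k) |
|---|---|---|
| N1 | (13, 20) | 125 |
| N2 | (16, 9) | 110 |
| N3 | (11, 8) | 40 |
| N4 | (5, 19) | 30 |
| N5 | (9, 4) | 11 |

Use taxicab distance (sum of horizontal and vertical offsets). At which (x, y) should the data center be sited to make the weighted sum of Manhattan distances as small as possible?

Manhattan distance separates: Σwᵢ(|x−xᵢ|+|y−yᵢ|) = Σwᵢ|x−xᵢ| + Σwᵢ|y−yᵢ|, so x and y are optimised independently as 1-D weighted medians.
Total weight W = 316; half = 158.
x-coordinate, sorted with cumulative weight:
  x=5 (N4, w=30) cum 30
  x=9 (N5, w=11) cum 41
  x=11 (N3, w=40) cum 81
  x=13 (N1, w=125) cum 206  ← median
  x=16 (N2, w=110) cum 316
⇒ x* = 13
y-coordinate, sorted with cumulative weight:
  y=4 (N5, w=11) cum 11
  y=8 (N3, w=40) cum 51
  y=9 (N2, w=110) cum 161  ← median
  y=19 (N4, w=30) cum 191
  y=20 (N1, w=125) cum 316
⇒ y* = 9

(13, 9)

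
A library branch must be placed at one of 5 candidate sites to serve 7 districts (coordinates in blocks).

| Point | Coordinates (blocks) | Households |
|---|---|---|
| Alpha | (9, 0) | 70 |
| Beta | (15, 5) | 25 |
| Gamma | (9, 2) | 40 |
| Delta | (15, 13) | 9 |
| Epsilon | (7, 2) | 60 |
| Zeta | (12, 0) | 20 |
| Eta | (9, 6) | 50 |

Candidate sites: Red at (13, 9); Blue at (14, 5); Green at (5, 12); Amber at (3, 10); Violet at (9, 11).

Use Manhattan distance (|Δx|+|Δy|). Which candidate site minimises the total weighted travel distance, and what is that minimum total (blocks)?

Blue, total 2166 blocks

Total weighted distance at each candidate:
  Red (13, 9): total = 2884
  Blue (14, 5): total = 2166
  Green (5, 12): total = 3804
  Amber (3, 10): total = 3840
  Violet (9, 11): total = 2692
Minimum is at Blue with total 2166 blocks.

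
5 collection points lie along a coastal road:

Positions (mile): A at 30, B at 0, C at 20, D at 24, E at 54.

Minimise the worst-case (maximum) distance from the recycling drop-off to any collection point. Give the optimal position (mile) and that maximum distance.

location 27, max distance 27

The 1-center on a line is the midpoint of the two extreme points: leftmost at 0, rightmost at 54.
Optimal location = (0 + 54)/2 = 27; maximum distance = (54 − 0)/2 = 27.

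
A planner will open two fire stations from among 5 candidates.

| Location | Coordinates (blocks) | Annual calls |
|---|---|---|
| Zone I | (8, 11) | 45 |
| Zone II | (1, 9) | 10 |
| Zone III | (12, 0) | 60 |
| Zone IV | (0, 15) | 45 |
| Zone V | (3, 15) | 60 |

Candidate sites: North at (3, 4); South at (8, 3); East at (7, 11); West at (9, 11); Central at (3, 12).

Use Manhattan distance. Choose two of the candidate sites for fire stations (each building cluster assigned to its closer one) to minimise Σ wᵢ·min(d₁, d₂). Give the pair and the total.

Evaluate every pair (each demand assigned to the nearer of the two):
  {South, Central}: total = 1190
  {West, Central}: total = 1385
  {East, Central}: total = 1505
  {South, East}: total = 1520
  {North, Central}: total = 1550
  {South, West}: total = 1750
  {North, East}: total = 1870
  {East, West}: total = 1940
  {North, West}: total = 2080
  {North, South}: total = 2140
Best pair: {South, Central} with total 1190.

{South, Central}, total 1190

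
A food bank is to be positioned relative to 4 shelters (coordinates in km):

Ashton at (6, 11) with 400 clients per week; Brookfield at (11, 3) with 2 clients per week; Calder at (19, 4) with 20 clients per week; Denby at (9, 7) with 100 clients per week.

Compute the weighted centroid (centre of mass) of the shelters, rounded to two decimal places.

The minimiser of Σwᵢ‖p−pᵢ‖² is the weighted centroid p* = (Σwᵢpᵢ)/(Σwᵢ).
Σwᵢ = 522.
Σwᵢxᵢ = 400·6 + 2·11 + 20·19 + 100·9 = 3702.
Σwᵢyᵢ = 400·11 + 2·3 + 20·4 + 100·7 = 5186.
x* = 3702/522 = 7.09, y* = 5186/522 = 9.93.

(7.09, 9.93)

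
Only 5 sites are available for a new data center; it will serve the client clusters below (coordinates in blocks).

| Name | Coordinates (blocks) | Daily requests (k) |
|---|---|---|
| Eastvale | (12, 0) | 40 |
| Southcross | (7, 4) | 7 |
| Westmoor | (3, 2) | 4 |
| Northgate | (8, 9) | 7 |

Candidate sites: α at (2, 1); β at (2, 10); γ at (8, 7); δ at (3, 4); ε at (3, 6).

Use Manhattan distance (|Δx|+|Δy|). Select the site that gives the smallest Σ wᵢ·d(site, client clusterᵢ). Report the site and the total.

γ, total 522 blocks

Total weighted distance at each candidate:
  α (2, 1): total = 602
  β (2, 10): total = 962
  γ (8, 7): total = 522
  δ (3, 4): total = 626
  ε (3, 6): total = 714
Minimum is at γ with total 522 blocks.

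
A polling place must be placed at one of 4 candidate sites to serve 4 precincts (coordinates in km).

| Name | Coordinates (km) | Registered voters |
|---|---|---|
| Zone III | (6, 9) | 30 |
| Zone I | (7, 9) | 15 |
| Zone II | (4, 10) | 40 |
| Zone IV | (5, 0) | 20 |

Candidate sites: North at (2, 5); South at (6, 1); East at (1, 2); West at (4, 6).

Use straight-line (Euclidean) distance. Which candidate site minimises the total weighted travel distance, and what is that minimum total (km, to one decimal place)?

West, total 453.5 km

Total weighted distance at each candidate:
  North (2, 5): total = 597.8
  South (6, 1): total = 758.0
  East (1, 2): total = 827.6
  West (4, 6): total = 453.5
Minimum is at West with total 453.5 km.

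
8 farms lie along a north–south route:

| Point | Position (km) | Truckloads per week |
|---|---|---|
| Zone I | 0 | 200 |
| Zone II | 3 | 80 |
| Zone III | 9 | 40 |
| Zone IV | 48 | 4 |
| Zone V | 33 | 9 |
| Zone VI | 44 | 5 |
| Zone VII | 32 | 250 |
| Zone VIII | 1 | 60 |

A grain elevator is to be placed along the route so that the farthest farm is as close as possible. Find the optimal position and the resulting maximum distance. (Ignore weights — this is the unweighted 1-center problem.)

The 1-center on a line is the midpoint of the two extreme points: leftmost at 0, rightmost at 48.
Optimal location = (0 + 48)/2 = 24; maximum distance = (48 − 0)/2 = 24.

location 24, max distance 24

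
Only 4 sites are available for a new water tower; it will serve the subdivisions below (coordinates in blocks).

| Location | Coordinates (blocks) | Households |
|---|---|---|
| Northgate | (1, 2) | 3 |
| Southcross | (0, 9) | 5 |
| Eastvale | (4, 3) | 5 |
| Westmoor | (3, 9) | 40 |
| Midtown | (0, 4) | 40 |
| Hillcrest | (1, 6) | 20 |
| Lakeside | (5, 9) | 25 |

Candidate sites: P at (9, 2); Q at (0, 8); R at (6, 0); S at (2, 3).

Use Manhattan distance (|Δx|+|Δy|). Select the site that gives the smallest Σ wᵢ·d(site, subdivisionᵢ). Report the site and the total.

Total weighted distance at each candidate:
  P (9, 2): total = 1609
  Q (0, 8): total = 601
  R (6, 0): total = 1471
  S (2, 3): total = 761
Minimum is at Q with total 601 blocks.

Q, total 601 blocks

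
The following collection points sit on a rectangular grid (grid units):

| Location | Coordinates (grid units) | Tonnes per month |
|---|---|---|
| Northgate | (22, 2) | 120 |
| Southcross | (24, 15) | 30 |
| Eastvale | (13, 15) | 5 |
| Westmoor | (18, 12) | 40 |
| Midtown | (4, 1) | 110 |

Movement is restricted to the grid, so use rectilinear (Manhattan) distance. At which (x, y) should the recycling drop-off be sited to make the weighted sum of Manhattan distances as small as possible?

Manhattan distance separates: Σwᵢ(|x−xᵢ|+|y−yᵢ|) = Σwᵢ|x−xᵢ| + Σwᵢ|y−yᵢ|, so x and y are optimised independently as 1-D weighted medians.
Total weight W = 305; half = 152.5.
x-coordinate, sorted with cumulative weight:
  x=4 (Midtown, w=110) cum 110
  x=13 (Eastvale, w=5) cum 115
  x=18 (Westmoor, w=40) cum 155  ← median
  x=22 (Northgate, w=120) cum 275
  x=24 (Southcross, w=30) cum 305
⇒ x* = 18
y-coordinate, sorted with cumulative weight:
  y=1 (Midtown, w=110) cum 110
  y=2 (Northgate, w=120) cum 230  ← median
  y=12 (Westmoor, w=40) cum 270
  y=15 (Southcross, w=30) cum 300
  y=15 (Eastvale, w=5) cum 305
⇒ y* = 2

(18, 2)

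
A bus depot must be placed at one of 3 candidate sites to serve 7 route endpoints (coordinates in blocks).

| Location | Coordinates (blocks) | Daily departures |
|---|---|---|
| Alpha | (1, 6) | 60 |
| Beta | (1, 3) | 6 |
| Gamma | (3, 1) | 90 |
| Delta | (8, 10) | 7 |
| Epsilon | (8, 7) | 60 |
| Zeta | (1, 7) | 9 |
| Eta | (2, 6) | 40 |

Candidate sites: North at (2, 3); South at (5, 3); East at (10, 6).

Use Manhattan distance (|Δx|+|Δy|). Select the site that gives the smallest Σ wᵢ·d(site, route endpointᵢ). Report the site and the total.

Total weighted distance at each candidate:
  North (2, 3): total = 1372
  South (5, 3): total = 1606
  East (10, 6): total = 2324
Minimum is at North with total 1372 blocks.

North, total 1372 blocks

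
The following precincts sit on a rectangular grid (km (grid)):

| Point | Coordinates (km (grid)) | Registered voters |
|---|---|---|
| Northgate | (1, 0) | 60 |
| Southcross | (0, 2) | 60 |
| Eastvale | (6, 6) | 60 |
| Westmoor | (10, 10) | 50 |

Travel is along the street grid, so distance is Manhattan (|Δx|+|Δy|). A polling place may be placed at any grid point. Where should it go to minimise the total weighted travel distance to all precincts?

Manhattan distance separates: Σwᵢ(|x−xᵢ|+|y−yᵢ|) = Σwᵢ|x−xᵢ| + Σwᵢ|y−yᵢ|, so x and y are optimised independently as 1-D weighted medians.
Total weight W = 230; half = 115.
x-coordinate, sorted with cumulative weight:
  x=0 (Southcross, w=60) cum 60
  x=1 (Northgate, w=60) cum 120  ← median
  x=6 (Eastvale, w=60) cum 180
  x=10 (Westmoor, w=50) cum 230
⇒ x* = 1
y-coordinate, sorted with cumulative weight:
  y=0 (Northgate, w=60) cum 60
  y=2 (Southcross, w=60) cum 120  ← median
  y=6 (Eastvale, w=60) cum 180
  y=10 (Westmoor, w=50) cum 230
⇒ y* = 2

(1, 2)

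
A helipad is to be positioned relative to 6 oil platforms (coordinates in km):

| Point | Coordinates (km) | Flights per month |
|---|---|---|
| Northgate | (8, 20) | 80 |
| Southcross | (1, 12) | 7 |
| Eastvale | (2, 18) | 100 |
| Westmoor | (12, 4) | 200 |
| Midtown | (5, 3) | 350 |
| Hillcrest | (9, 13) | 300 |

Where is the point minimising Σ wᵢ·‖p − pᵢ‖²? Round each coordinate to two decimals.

The minimiser of Σwᵢ‖p−pᵢ‖² is the weighted centroid p* = (Σwᵢpᵢ)/(Σwᵢ).
Σwᵢ = 1037.
Σwᵢxᵢ = 80·8 + 7·1 + 100·2 + 200·12 + 350·5 + 300·9 = 7697.
Σwᵢyᵢ = 80·20 + 7·12 + 100·18 + 200·4 + 350·3 + 300·13 = 9234.
x* = 7697/1037 = 7.42, y* = 9234/1037 = 8.90.

(7.42, 8.90)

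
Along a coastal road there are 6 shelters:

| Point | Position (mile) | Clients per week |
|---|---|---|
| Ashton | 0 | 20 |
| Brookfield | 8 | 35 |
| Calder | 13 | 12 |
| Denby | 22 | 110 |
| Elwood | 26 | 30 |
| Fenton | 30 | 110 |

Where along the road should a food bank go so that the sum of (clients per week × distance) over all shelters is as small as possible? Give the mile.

For a sum of weighted absolute distances on a line, the optimum is the weighted median (not the mean). Total weight W = 317; half-weight = 158.5.
Sort by position and accumulate weight:
  mile 0 (Ashton, w=20) → cum 20
  mile 8 (Brookfield, w=35) → cum 55
  mile 13 (Calder, w=12) → cum 67
  mile 22 (Denby, w=110) → cum 177  ≥ 158.5 → median here
  mile 26 (Elwood, w=30) → cum 207
  mile 30 (Fenton, w=110) → cum 317
Optimal location: mile 22.

x = 22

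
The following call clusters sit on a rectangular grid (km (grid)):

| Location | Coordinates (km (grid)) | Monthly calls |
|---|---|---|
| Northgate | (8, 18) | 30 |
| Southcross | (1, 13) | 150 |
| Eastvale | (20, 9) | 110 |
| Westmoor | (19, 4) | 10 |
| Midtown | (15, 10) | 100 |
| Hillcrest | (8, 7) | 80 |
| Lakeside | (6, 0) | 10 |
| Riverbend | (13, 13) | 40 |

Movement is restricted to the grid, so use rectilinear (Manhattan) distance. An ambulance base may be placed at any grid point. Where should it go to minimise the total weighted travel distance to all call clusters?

(8, 10)

Manhattan distance separates: Σwᵢ(|x−xᵢ|+|y−yᵢ|) = Σwᵢ|x−xᵢ| + Σwᵢ|y−yᵢ|, so x and y are optimised independently as 1-D weighted medians.
Total weight W = 530; half = 265.
x-coordinate, sorted with cumulative weight:
  x=1 (Southcross, w=150) cum 150
  x=6 (Lakeside, w=10) cum 160
  x=8 (Northgate, w=30) cum 190
  x=8 (Hillcrest, w=80) cum 270  ← median
  x=13 (Riverbend, w=40) cum 310
  x=15 (Midtown, w=100) cum 410
  x=19 (Westmoor, w=10) cum 420
  x=20 (Eastvale, w=110) cum 530
⇒ x* = 8
y-coordinate, sorted with cumulative weight:
  y=0 (Lakeside, w=10) cum 10
  y=4 (Westmoor, w=10) cum 20
  y=7 (Hillcrest, w=80) cum 100
  y=9 (Eastvale, w=110) cum 210
  y=10 (Midtown, w=100) cum 310  ← median
  y=13 (Southcross, w=150) cum 460
  y=13 (Riverbend, w=40) cum 500
  y=18 (Northgate, w=30) cum 530
⇒ y* = 10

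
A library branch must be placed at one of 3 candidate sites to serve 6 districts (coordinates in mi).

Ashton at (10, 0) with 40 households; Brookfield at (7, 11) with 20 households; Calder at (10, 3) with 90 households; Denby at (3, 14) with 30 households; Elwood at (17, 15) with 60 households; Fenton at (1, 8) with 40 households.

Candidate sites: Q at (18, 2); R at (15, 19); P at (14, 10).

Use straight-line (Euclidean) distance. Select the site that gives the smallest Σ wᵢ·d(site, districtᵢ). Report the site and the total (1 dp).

Total weighted distance at each candidate:
  Q (18, 2): total = 3419.4
  R (15, 19): total = 3891.3
  P (14, 10): total = 2525.0
Minimum is at P with total 2525.0 mi.

P, total 2525.0 mi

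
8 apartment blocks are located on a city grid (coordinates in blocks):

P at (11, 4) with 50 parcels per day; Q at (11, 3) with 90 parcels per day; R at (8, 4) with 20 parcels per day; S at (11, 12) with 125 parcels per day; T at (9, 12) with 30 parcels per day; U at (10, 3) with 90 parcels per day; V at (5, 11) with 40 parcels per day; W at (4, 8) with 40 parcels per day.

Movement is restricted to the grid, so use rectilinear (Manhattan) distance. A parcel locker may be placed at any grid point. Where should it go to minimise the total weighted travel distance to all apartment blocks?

(11, 4)

Manhattan distance separates: Σwᵢ(|x−xᵢ|+|y−yᵢ|) = Σwᵢ|x−xᵢ| + Σwᵢ|y−yᵢ|, so x and y are optimised independently as 1-D weighted medians.
Total weight W = 485; half = 242.5.
x-coordinate, sorted with cumulative weight:
  x=4 (W, w=40) cum 40
  x=5 (V, w=40) cum 80
  x=8 (R, w=20) cum 100
  x=9 (T, w=30) cum 130
  x=10 (U, w=90) cum 220
  x=11 (P, w=50) cum 270  ← median
  x=11 (Q, w=90) cum 360
  x=11 (S, w=125) cum 485
⇒ x* = 11
y-coordinate, sorted with cumulative weight:
  y=3 (Q, w=90) cum 90
  y=3 (U, w=90) cum 180
  y=4 (P, w=50) cum 230
  y=4 (R, w=20) cum 250  ← median
  y=8 (W, w=40) cum 290
  y=11 (V, w=40) cum 330
  y=12 (S, w=125) cum 455
  y=12 (T, w=30) cum 485
⇒ y* = 4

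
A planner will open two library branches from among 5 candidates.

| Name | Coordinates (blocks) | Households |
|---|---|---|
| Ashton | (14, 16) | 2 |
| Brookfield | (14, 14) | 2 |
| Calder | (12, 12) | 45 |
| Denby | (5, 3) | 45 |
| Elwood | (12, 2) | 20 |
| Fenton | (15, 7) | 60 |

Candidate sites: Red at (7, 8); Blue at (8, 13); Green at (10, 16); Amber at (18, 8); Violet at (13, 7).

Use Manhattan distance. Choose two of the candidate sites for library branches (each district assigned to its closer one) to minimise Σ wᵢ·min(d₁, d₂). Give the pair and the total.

Evaluate every pair (each demand assigned to the nearer of the two):
  {Red, Violet}: total = 861
  {Blue, Violet}: total = 1037
  {Green, Violet}: total = 1070
  {Amber, Violet}: total = 1086
  {Red, Amber}: total = 1224
  {Blue, Amber}: total = 1322
  {Red, Blue}: total = 1332
  {Red, Green}: total = 1365
  {Green, Amber}: total = 1580
  {Blue, Green}: total = 1910
Best pair: {Red, Violet} with total 861.

{Red, Violet}, total 861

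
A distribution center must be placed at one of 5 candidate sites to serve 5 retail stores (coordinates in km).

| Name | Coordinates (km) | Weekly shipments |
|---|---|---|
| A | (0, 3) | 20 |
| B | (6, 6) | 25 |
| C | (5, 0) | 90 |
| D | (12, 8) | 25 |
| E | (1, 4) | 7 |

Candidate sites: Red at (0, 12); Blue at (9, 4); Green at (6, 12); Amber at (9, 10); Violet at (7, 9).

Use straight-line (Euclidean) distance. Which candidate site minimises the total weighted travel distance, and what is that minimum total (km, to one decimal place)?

Total weighted distance at each candidate:
  Red (0, 12): total = 1934.8
  Blue (9, 4): total = 961.4
  Green (6, 12): total = 1696.4
  Amber (9, 10): total = 1482.5
  Violet (7, 9): total = 1275.4
Minimum is at Blue with total 961.4 km.

Blue, total 961.4 km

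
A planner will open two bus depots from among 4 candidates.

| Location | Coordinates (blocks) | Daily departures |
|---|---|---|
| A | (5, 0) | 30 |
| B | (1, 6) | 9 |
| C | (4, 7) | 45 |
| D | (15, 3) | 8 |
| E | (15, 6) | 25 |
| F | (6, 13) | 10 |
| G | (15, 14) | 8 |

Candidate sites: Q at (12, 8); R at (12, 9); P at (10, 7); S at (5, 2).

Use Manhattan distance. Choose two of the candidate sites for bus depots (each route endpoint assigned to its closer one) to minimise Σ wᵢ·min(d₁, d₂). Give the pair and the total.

Evaluate every pair (each demand assigned to the nearer of the two):
  {Q, S}: total = 773
  {R, S}: total = 788
  {P, S}: total = 820
  {Q, P}: total = 1081
  {R, P}: total = 1106
  {Q, R}: total = 1325
Best pair: {Q, S} with total 773.

{Q, S}, total 773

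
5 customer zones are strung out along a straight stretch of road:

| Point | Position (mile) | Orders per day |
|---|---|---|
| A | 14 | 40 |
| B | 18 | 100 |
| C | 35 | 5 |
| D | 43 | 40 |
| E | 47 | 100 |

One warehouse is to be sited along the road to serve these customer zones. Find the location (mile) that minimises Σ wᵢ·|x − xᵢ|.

For a sum of weighted absolute distances on a line, the optimum is the weighted median (not the mean). Total weight W = 285; half-weight = 142.5.
Sort by position and accumulate weight:
  mile 14 (A, w=40) → cum 40
  mile 18 (B, w=100) → cum 140
  mile 35 (C, w=5) → cum 145  ≥ 142.5 → median here
  mile 43 (D, w=40) → cum 185
  mile 47 (E, w=100) → cum 285
Optimal location: mile 35.

x = 35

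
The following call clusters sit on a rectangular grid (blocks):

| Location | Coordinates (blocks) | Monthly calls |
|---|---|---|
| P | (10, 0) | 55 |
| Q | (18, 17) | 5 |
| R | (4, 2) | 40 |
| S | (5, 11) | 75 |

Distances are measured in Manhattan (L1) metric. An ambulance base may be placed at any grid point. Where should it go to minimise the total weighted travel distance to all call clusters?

Manhattan distance separates: Σwᵢ(|x−xᵢ|+|y−yᵢ|) = Σwᵢ|x−xᵢ| + Σwᵢ|y−yᵢ|, so x and y are optimised independently as 1-D weighted medians.
Total weight W = 175; half = 87.5.
x-coordinate, sorted with cumulative weight:
  x=4 (R, w=40) cum 40
  x=5 (S, w=75) cum 115  ← median
  x=10 (P, w=55) cum 170
  x=18 (Q, w=5) cum 175
⇒ x* = 5
y-coordinate, sorted with cumulative weight:
  y=0 (P, w=55) cum 55
  y=2 (R, w=40) cum 95  ← median
  y=11 (S, w=75) cum 170
  y=17 (Q, w=5) cum 175
⇒ y* = 2

(5, 2)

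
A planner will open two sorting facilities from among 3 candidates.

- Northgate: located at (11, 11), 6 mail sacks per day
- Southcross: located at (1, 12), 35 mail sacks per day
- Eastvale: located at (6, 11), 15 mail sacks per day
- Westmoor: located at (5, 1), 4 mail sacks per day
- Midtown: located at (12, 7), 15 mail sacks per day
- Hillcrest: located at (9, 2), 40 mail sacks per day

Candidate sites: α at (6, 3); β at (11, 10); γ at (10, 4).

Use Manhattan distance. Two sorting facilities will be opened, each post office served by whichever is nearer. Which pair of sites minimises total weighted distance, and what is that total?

{β, γ}, total 728

Evaluate every pair (each demand assigned to the nearer of the two):
  {β, γ}: total = 728
  {α, β}: total = 748
  {α, γ}: total = 865
Best pair: {β, γ} with total 728.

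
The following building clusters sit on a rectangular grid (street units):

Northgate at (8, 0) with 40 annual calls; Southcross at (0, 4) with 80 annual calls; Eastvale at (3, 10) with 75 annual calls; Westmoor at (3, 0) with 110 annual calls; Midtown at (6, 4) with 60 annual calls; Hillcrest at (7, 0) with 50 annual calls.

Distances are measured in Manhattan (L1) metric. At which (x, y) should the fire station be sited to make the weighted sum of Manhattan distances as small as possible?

(3, 4)

Manhattan distance separates: Σwᵢ(|x−xᵢ|+|y−yᵢ|) = Σwᵢ|x−xᵢ| + Σwᵢ|y−yᵢ|, so x and y are optimised independently as 1-D weighted medians.
Total weight W = 415; half = 207.5.
x-coordinate, sorted with cumulative weight:
  x=0 (Southcross, w=80) cum 80
  x=3 (Eastvale, w=75) cum 155
  x=3 (Westmoor, w=110) cum 265  ← median
  x=6 (Midtown, w=60) cum 325
  x=7 (Hillcrest, w=50) cum 375
  x=8 (Northgate, w=40) cum 415
⇒ x* = 3
y-coordinate, sorted with cumulative weight:
  y=0 (Northgate, w=40) cum 40
  y=0 (Westmoor, w=110) cum 150
  y=0 (Hillcrest, w=50) cum 200
  y=4 (Southcross, w=80) cum 280  ← median
  y=4 (Midtown, w=60) cum 340
  y=10 (Eastvale, w=75) cum 415
⇒ y* = 4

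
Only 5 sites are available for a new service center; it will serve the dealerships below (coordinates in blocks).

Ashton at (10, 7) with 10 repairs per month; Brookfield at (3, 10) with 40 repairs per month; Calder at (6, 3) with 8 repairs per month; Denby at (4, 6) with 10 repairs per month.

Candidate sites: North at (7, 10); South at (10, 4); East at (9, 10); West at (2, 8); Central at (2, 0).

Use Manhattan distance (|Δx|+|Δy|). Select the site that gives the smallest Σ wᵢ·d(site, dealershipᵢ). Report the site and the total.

West, total 322 blocks

Total weighted distance at each candidate:
  North (7, 10): total = 354
  South (10, 4): total = 670
  East (9, 10): total = 450
  West (2, 8): total = 322
  Central (2, 0): total = 726
Minimum is at West with total 322 blocks.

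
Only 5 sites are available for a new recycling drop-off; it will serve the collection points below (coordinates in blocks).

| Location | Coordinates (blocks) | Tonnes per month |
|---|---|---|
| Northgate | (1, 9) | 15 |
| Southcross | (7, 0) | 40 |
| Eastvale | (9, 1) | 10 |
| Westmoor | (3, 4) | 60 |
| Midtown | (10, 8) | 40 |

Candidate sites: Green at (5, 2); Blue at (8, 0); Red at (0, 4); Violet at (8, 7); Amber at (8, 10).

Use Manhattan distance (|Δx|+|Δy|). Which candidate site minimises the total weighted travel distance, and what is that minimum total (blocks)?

Total weighted distance at each candidate:
  Green (5, 2): total = 1055
  Blue (8, 0): total = 1240
  Red (0, 4): total = 1390
  Violet (8, 7): total = 1125
  Amber (8, 10): total = 1480
Minimum is at Green with total 1055 blocks.

Green, total 1055 blocks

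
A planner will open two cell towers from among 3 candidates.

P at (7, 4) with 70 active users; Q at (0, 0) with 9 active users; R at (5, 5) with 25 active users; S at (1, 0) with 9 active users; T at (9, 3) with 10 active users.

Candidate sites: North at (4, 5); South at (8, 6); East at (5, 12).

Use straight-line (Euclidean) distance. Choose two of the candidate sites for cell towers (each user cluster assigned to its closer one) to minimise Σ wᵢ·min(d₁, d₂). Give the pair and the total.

Evaluate every pair (each demand assigned to the nearer of the two):
  {North, South}: total = 323.3
  {North, East}: total = 410.3
  {South, East}: total = 440.2
Best pair: {North, South} with total 323.3.

{North, South}, total 323.3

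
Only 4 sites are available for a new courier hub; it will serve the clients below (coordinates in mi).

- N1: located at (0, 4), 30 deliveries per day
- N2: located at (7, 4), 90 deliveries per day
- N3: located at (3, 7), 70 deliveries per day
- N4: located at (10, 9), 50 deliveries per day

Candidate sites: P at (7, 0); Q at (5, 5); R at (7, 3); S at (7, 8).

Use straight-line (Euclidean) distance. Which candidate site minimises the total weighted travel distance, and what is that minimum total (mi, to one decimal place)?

Q, total 872.4 mi

Total weighted distance at each candidate:
  P (7, 0): total = 1640.6
  Q (5, 5): total = 872.4
  R (7, 3): total = 1033.5
  S (7, 8): total = 1048.6
Minimum is at Q with total 872.4 mi.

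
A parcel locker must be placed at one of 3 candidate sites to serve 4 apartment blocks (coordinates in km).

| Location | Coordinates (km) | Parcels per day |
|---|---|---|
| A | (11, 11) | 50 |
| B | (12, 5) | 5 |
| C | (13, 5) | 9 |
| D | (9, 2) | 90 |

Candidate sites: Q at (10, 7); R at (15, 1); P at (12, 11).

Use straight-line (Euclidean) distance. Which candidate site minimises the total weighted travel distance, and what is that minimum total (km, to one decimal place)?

Q, total 711.7 km

Total weighted distance at each candidate:
  Q (10, 7): total = 711.7
  R (15, 1): total = 1151.2
  P (12, 11): total = 988.6
Minimum is at Q with total 711.7 km.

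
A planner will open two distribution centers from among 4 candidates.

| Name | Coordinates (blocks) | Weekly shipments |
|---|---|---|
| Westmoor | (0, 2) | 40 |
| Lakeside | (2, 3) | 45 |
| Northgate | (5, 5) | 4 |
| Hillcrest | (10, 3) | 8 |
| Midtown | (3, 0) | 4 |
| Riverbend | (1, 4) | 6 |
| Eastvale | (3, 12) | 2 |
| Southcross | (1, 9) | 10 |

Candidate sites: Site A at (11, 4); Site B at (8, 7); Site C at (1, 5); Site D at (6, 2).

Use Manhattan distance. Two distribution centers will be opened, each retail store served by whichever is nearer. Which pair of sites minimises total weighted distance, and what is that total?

Evaluate every pair (each demand assigned to the nearer of the two):
  {Site A, Site C}: total = 419
  {Site C, Site D}: total = 435
  {Site B, Site C}: total = 451
  {Site B, Site D}: total = 693
  {Site A, Site D}: total = 705
  {Site A, Site B}: total = 1224
Best pair: {Site A, Site C} with total 419.

{Site A, Site C}, total 419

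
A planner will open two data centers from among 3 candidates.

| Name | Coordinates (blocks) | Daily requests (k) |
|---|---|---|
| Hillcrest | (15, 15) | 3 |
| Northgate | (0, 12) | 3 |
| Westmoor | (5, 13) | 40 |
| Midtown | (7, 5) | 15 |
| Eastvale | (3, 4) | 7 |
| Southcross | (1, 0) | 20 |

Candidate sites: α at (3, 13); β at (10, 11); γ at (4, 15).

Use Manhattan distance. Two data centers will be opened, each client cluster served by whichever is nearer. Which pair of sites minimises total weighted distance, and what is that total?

Evaluate every pair (each demand assigned to the nearer of the two):
  {α, β}: total = 617
  {α, γ}: total = 668
  {β, γ}: total = 747
Best pair: {α, β} with total 617.

{α, β}, total 617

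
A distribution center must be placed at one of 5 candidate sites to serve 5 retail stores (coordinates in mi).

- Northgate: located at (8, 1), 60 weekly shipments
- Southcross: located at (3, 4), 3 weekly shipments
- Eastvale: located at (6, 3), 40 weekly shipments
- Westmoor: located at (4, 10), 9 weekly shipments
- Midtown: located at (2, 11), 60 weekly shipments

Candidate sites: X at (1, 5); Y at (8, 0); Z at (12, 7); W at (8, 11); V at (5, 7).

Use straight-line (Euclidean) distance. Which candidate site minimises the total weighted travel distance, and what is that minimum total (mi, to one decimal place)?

V, total 906.7 mi

Total weighted distance at each candidate:
  X (1, 5): total = 1123.3
  Y (8, 0): total = 1072.2
  Z (12, 7): total = 1472.7
  W (8, 11): total = 1352.8
  V (5, 7): total = 906.7
Minimum is at V with total 906.7 mi.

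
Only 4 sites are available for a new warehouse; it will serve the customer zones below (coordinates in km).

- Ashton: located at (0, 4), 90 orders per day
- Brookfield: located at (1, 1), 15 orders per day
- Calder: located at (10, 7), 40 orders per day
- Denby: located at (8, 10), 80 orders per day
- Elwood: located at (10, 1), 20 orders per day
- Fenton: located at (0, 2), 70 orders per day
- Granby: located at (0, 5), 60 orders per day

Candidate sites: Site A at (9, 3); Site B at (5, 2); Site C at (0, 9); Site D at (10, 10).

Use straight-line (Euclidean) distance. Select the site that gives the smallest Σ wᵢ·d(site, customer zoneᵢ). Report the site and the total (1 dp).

Site B, total 2314.7 km

Total weighted distance at each candidate:
  Site A (9, 3): total = 2901.1
  Site B (5, 2): total = 2314.7
  Site C (0, 9): total = 2610.0
  Site D (10, 10): total = 3267.7
Minimum is at Site B with total 2314.7 km.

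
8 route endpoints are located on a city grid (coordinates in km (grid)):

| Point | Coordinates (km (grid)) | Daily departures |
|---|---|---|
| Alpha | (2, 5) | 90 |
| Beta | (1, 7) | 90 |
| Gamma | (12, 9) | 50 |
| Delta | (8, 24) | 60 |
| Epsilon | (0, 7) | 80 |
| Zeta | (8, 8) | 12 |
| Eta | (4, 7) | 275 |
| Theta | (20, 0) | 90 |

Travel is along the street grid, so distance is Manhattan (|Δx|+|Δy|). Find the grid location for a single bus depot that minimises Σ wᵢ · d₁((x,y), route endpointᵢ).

(4, 7)

Manhattan distance separates: Σwᵢ(|x−xᵢ|+|y−yᵢ|) = Σwᵢ|x−xᵢ| + Σwᵢ|y−yᵢ|, so x and y are optimised independently as 1-D weighted medians.
Total weight W = 747; half = 373.5.
x-coordinate, sorted with cumulative weight:
  x=0 (Epsilon, w=80) cum 80
  x=1 (Beta, w=90) cum 170
  x=2 (Alpha, w=90) cum 260
  x=4 (Eta, w=275) cum 535  ← median
  x=8 (Delta, w=60) cum 595
  x=8 (Zeta, w=12) cum 607
  x=12 (Gamma, w=50) cum 657
  x=20 (Theta, w=90) cum 747
⇒ x* = 4
y-coordinate, sorted with cumulative weight:
  y=0 (Theta, w=90) cum 90
  y=5 (Alpha, w=90) cum 180
  y=7 (Beta, w=90) cum 270
  y=7 (Epsilon, w=80) cum 350
  y=7 (Eta, w=275) cum 625  ← median
  y=8 (Zeta, w=12) cum 637
  y=9 (Gamma, w=50) cum 687
  y=24 (Delta, w=60) cum 747
⇒ y* = 7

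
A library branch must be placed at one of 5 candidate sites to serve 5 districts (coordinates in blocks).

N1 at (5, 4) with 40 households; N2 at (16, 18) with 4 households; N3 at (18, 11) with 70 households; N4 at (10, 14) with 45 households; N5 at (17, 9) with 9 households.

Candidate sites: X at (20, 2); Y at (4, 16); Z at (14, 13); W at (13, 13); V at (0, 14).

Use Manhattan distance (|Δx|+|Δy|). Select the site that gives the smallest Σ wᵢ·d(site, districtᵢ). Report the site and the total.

Total weighted distance at each candidate:
  X (20, 2): total = 2610
  Y (4, 16): total = 2446
  Z (14, 13): total = 1456
  W (13, 13): total = 1454
  V (0, 14): total = 2798
Minimum is at W with total 1454 blocks.

W, total 1454 blocks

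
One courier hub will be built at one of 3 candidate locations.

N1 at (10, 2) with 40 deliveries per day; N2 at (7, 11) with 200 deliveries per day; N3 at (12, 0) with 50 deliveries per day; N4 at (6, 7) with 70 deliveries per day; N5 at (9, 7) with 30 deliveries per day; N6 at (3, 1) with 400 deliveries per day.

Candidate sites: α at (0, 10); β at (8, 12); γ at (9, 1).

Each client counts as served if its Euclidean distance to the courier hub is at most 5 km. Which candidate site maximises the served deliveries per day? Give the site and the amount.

β, covering 200

Coverage radius r = 5 km; a point is covered iff (Δx)²+(Δy)² ≤ 5² = 25.
  α (0, 10): covers {none} → 0
  β (8, 12): covers {N2} → 200
  γ (9, 1): covers {N1, N3} → 90
Maximum coverage at β: 200 deliveries per day.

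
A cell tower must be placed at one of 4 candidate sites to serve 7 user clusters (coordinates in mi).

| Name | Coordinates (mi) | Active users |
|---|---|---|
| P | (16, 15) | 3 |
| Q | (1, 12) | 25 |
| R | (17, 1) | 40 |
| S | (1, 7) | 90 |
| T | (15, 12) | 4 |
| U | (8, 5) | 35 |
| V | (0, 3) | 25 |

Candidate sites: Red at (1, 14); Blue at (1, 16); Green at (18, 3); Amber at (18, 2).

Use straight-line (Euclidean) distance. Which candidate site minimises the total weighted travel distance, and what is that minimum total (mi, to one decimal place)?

Red, total 2281.5 mi

Total weighted distance at each candidate:
  Red (1, 14): total = 2281.5
  Blue (1, 16): total = 2672.9
  Green (18, 3): total = 3023.5
  Amber (18, 2): total = 3041.8
Minimum is at Red with total 2281.5 mi.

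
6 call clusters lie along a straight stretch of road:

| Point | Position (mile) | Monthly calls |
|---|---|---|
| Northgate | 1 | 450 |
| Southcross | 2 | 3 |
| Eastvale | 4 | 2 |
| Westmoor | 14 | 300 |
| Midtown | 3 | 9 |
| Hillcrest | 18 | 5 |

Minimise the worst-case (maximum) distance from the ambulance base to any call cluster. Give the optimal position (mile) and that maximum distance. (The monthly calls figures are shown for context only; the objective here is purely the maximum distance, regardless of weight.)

The 1-center on a line is the midpoint of the two extreme points: leftmost at 1, rightmost at 18.
Optimal location = (1 + 18)/2 = 9.5; maximum distance = (18 − 1)/2 = 8.5.

location 9.5, max distance 8.5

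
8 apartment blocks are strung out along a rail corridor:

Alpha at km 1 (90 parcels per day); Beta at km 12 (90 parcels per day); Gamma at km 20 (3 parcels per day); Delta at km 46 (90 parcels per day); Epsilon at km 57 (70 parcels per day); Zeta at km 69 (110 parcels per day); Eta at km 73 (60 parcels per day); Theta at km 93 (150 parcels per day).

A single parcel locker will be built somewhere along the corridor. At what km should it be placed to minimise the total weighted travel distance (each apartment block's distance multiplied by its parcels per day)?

For a sum of weighted absolute distances on a line, the optimum is the weighted median (not the mean). Total weight W = 663; half-weight = 331.5.
Sort by position and accumulate weight:
  km 1 (Alpha, w=90) → cum 90
  km 12 (Beta, w=90) → cum 180
  km 20 (Gamma, w=3) → cum 183
  km 46 (Delta, w=90) → cum 273
  km 57 (Epsilon, w=70) → cum 343  ≥ 331.5 → median here
  km 69 (Zeta, w=110) → cum 453
  km 73 (Eta, w=60) → cum 513
  km 93 (Theta, w=150) → cum 663
Optimal location: km 57.

x = 57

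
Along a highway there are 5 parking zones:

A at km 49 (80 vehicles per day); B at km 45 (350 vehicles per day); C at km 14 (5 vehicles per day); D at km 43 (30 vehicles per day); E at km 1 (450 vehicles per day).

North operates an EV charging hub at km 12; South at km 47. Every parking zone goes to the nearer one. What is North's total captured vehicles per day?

455

The indifferent point is the midpoint (12+47)/2 = 29.5; parking zones left of it (closer to North at 12) go to North, those right go to South.
  E at 1 (w=450) → North
  C at 14 (w=5) → North
  D at 43 (w=30) → South
  B at 45 (w=350) → South
  A at 49 (w=80) → South
North captures 455; South captures 460.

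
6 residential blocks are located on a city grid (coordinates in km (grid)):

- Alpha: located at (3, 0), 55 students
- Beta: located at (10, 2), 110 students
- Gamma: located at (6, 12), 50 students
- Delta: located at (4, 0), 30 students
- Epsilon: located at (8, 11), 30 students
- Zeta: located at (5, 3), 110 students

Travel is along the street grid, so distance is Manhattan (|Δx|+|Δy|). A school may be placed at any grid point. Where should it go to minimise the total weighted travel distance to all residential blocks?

(5, 2)

Manhattan distance separates: Σwᵢ(|x−xᵢ|+|y−yᵢ|) = Σwᵢ|x−xᵢ| + Σwᵢ|y−yᵢ|, so x and y are optimised independently as 1-D weighted medians.
Total weight W = 385; half = 192.5.
x-coordinate, sorted with cumulative weight:
  x=3 (Alpha, w=55) cum 55
  x=4 (Delta, w=30) cum 85
  x=5 (Zeta, w=110) cum 195  ← median
  x=6 (Gamma, w=50) cum 245
  x=8 (Epsilon, w=30) cum 275
  x=10 (Beta, w=110) cum 385
⇒ x* = 5
y-coordinate, sorted with cumulative weight:
  y=0 (Alpha, w=55) cum 55
  y=0 (Delta, w=30) cum 85
  y=2 (Beta, w=110) cum 195  ← median
  y=3 (Zeta, w=110) cum 305
  y=11 (Epsilon, w=30) cum 335
  y=12 (Gamma, w=50) cum 385
⇒ y* = 2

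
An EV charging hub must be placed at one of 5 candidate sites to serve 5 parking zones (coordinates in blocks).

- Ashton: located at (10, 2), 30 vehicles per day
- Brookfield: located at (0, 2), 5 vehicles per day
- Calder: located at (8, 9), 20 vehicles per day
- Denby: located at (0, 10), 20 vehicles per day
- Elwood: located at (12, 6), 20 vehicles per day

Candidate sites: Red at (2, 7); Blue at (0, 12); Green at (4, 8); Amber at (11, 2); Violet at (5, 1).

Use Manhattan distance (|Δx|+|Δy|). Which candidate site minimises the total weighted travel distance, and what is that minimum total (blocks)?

Total weighted distance at each candidate:
  Red (2, 7): total = 905
  Blue (0, 12): total = 1270
  Green (4, 8): total = 830
  Amber (11, 2): total = 765
  Violet (5, 1): total = 950
Minimum is at Amber with total 765 blocks.

Amber, total 765 blocks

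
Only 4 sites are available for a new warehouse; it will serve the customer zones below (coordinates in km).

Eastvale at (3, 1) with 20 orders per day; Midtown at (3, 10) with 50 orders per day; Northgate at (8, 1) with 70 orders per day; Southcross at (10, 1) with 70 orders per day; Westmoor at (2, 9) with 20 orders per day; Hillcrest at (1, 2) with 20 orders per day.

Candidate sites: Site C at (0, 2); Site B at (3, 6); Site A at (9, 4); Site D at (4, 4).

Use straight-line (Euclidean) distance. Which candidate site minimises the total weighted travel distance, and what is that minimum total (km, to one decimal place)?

Total weighted distance at each candidate:
  Site C (0, 2): total = 1923.9
  Site B (3, 6): total = 1549.8
  Site A (9, 4): total = 1338.1
  Site D (4, 4): total = 1366.8
Minimum is at Site A with total 1338.1 km.

Site A, total 1338.1 km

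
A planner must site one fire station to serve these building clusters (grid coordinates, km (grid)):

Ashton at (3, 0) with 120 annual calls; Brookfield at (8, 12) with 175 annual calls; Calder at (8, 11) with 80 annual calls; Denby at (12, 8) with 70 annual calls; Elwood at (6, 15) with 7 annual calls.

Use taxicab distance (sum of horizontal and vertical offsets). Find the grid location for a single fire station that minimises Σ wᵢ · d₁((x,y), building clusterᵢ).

(8, 11)

Manhattan distance separates: Σwᵢ(|x−xᵢ|+|y−yᵢ|) = Σwᵢ|x−xᵢ| + Σwᵢ|y−yᵢ|, so x and y are optimised independently as 1-D weighted medians.
Total weight W = 452; half = 226.
x-coordinate, sorted with cumulative weight:
  x=3 (Ashton, w=120) cum 120
  x=6 (Elwood, w=7) cum 127
  x=8 (Brookfield, w=175) cum 302  ← median
  x=8 (Calder, w=80) cum 382
  x=12 (Denby, w=70) cum 452
⇒ x* = 8
y-coordinate, sorted with cumulative weight:
  y=0 (Ashton, w=120) cum 120
  y=8 (Denby, w=70) cum 190
  y=11 (Calder, w=80) cum 270  ← median
  y=12 (Brookfield, w=175) cum 445
  y=15 (Elwood, w=7) cum 452
⇒ y* = 11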